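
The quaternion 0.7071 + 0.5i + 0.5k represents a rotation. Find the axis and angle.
axis = (√2/2, 0, √2/2), θ = π/2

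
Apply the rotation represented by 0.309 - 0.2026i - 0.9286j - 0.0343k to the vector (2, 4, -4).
(2.376, 3.617, 4.156)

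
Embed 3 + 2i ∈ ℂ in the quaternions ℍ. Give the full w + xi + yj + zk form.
3 + 2i + 0j + 0k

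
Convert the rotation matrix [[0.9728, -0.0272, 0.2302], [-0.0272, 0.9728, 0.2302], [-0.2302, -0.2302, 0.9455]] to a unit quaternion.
0.9863 - 0.1167i + 0.1167j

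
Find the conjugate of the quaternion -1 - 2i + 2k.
-1 + 2i - 2k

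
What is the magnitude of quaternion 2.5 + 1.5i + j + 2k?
3.674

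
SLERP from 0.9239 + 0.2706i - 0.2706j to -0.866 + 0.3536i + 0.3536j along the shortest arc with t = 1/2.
0.9433 - 0.0437i - 0.329j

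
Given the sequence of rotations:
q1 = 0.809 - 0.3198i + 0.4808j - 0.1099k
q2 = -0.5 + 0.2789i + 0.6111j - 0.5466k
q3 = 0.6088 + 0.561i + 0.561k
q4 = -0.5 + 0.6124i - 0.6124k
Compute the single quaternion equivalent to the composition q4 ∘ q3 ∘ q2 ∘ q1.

q2 · q1 = -0.6692 + 0.5812i + 0.4594j - 0.0577k
q3 · q2 · q1 = -0.7011 - 0.2793i + 0.6381j - 0.1528k
q4 · q3 · q2 · q1 = 0.428 + 0.1011i - 0.0544j + 0.8965k
0.428 + 0.1011i - 0.0544j + 0.8965k


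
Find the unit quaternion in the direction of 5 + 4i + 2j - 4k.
0.6402 + 0.5121i + 0.2561j - 0.5121k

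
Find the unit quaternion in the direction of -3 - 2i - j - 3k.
-0.6255 - 0.417i - 0.2085j - 0.6255k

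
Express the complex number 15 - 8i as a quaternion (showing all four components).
15 - 8i + 0j + 0k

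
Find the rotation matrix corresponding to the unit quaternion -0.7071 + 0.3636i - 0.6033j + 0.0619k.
[[0.2644, -0.3512, 0.8982], [-0.5263, 0.7279, 0.4395], [-0.8082, -0.5889, 0.0076]]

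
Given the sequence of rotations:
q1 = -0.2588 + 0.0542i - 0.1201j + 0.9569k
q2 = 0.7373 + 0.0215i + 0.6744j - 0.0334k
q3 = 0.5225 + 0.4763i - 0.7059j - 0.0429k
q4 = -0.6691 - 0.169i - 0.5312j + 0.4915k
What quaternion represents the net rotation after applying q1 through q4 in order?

q2 · q1 = -0.079 + 0.6757i - 0.2855j + 0.675k
q3 · q2 · q1 = -0.5357 - 0.1733i - 0.4439j + 0.6971k
q4 · q3 · q2 · q1 = -0.2493 + 0.0544i + 0.6142j - 0.7468k
-0.2493 + 0.0544i + 0.6142j - 0.7468k


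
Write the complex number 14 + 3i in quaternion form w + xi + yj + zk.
14 + 3i + 0j + 0k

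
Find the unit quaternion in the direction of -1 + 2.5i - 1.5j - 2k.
-0.2722 + 0.6804i - 0.4082j - 0.5443k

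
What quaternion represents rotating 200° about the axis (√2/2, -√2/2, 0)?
-0.1736 + 0.6964i - 0.6964j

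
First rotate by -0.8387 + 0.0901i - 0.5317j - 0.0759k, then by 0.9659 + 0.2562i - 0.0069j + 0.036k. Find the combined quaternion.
-0.8341 - 0.1082i - 0.4851j - 0.2391k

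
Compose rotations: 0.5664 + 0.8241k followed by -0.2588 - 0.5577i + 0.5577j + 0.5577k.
-0.6062 + 0.1437i + 0.7755j + 0.1026k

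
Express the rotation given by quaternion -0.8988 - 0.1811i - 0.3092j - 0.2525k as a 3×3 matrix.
[[0.6813, -0.3419, 0.6473], [0.5659, 0.8069, -0.1694], [-0.4644, 0.4817, 0.7432]]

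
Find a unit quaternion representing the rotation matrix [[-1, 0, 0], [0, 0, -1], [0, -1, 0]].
-0.7071j + 0.7071k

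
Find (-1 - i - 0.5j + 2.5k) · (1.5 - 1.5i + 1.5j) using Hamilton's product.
-2.25 - 3.75i - 6j + 1.5k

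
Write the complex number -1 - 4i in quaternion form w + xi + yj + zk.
-1 - 4i + 0j + 0k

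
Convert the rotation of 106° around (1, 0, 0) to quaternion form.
0.6018 + 0.7986i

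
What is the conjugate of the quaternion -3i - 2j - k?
3i + 2j + k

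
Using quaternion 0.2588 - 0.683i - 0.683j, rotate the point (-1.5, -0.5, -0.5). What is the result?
(-0.39, -1.61, 0.079)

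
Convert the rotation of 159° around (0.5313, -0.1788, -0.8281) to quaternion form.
0.1822 + 0.5224i - 0.1758j - 0.8142k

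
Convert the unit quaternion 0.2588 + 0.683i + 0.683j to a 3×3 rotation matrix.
[[0.067, 0.933, 0.3535], [0.933, 0.067, -0.3535], [-0.3535, 0.3535, -0.866]]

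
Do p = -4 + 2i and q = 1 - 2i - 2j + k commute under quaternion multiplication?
No: pq = 10i + 6j - 8k ≠ 10i + 10j = qp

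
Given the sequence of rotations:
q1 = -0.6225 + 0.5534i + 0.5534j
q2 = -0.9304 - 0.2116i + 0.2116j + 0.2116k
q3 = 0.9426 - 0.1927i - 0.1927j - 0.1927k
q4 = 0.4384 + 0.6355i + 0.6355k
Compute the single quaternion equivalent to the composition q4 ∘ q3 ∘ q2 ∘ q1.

q2 · q1 = 0.5792 - 0.5003i - 0.5295j - 0.3659k
q3 · q2 · q1 = 0.277 - 0.6147i - 0.5848j - 0.4509k
q4 · q3 · q2 · q1 = 0.7986 + 0.2782i - 0.3605j - 0.3933k
0.7986 + 0.2782i - 0.3605j - 0.3933k


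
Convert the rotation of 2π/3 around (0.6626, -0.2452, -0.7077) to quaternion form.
0.5 + 0.5738i - 0.2123j - 0.6129k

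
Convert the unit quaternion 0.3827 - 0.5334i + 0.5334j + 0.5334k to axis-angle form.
axis = (-√3/3, √3/3, √3/3), θ = 3π/4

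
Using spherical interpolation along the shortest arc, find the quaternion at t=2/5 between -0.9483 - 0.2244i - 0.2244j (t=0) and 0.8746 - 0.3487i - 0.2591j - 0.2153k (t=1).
-0.995 + 0.0085i - 0.0308j + 0.0945k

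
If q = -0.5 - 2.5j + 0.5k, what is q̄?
-0.5 + 2.5j - 0.5k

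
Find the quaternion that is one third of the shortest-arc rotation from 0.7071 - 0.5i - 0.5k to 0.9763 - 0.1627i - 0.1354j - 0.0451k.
0.8378 - 0.4049i - 0.0481j - 0.3631k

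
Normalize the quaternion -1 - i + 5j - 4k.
-0.1525 - 0.1525i + 0.7625j - 0.61k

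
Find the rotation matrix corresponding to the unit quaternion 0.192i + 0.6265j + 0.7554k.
[[-0.9263, 0.2406, 0.2901], [0.2406, -0.215, 0.9465], [0.2901, 0.9465, 0.1413]]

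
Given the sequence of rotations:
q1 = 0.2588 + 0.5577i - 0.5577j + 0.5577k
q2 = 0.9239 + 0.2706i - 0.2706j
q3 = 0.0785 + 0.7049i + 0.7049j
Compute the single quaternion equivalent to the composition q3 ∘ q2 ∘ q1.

q2 · q1 = -0.0627 + 0.4344i - 0.7362j + 0.5153k
q3 · q2 · q1 = 0.2078 + 0.3531i - 0.4652j - 0.7847k
0.2078 + 0.3531i - 0.4652j - 0.7847k


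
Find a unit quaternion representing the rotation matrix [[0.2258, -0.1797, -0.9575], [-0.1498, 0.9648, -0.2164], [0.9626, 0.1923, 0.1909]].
0.7716 + 0.1324i - 0.6221j + 0.0097k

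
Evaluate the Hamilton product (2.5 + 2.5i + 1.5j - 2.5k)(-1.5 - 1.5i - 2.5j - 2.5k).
-2.5 - 17.5i + 1.5j - 6.5k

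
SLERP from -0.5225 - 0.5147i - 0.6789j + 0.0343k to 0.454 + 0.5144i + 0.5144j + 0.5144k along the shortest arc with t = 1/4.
-0.5218 - 0.5317i - 0.6581j - 0.1094k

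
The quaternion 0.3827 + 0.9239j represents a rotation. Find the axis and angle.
axis = (0, 1, 0), θ = 3π/4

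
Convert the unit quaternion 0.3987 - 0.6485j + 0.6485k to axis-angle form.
axis = (0, -√2/2, √2/2), θ = 133°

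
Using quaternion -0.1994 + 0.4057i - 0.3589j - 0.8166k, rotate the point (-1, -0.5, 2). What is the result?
(-0.139, 1.793, 1.42)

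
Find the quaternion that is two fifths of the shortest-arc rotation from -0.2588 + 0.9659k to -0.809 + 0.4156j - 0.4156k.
0.2376 - 0.2217j + 0.9457k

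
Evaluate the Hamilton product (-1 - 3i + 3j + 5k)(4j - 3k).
3 - 29i - 13j - 9k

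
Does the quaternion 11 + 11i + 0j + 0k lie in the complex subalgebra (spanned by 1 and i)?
Yes. The quaternion 11 + 11i has j- and k-coefficients y = z = 0, so it lies in the complex subalgebra spanned by 1 and i.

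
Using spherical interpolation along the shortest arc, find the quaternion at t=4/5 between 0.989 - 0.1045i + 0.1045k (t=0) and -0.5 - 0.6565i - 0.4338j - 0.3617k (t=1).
0.6728 + 0.5413i + 0.3745j + 0.3377k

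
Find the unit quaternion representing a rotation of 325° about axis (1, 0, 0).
-0.9537 + 0.3007i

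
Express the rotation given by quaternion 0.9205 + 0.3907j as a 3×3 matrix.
[[0.6947, 0, 0.7193], [0, 1, 0], [-0.7193, 0, 0.6947]]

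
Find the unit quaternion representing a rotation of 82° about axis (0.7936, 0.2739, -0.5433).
0.7547 + 0.5206i + 0.1797j - 0.3564k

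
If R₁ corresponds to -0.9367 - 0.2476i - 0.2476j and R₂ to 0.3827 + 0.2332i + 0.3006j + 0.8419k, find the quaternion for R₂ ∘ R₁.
-0.2263 - 0.1047i - 0.5848j - 0.7719k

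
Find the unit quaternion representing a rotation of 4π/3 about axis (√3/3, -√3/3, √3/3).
-0.5 + 0.5i - 0.5j + 0.5k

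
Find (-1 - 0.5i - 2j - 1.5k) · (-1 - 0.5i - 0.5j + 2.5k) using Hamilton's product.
3.5 - 4.75i + 4.5j - 1.75k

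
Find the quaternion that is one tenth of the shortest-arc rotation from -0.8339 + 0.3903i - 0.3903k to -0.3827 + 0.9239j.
-0.8427 + 0.3709i + 0.1212j - 0.3709k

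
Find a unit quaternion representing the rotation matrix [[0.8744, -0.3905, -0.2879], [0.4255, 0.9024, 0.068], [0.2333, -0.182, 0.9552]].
0.9659 - 0.0647i - 0.1349j + 0.2112k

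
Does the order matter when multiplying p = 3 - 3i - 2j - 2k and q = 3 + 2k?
Yes: pq = 13 - 13i ≠ 13 - 5i - 12j = qp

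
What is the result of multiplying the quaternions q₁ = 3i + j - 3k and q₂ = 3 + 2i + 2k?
11i - 9j - 11k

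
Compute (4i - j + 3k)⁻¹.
-0.1538i + 0.0385j - 0.1154k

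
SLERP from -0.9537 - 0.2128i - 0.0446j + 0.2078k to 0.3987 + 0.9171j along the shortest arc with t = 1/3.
-0.8849 - 0.1612i - 0.4076j + 0.1574k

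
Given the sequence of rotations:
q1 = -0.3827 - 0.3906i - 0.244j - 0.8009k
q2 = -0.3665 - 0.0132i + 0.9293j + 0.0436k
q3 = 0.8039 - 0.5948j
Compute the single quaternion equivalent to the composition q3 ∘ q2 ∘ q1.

q2 · q1 = 0.3968 - 0.5854i - 0.2938j + 0.643k
q3 · q2 · q1 = 0.1442 - 0.8531i - 0.4722j + 0.1687k
0.1442 - 0.8531i - 0.4722j + 0.1687k


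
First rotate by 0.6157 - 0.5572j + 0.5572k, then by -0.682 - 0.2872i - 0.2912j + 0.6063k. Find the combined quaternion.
-0.92 - 0.0013i + 0.3607j + 0.1533k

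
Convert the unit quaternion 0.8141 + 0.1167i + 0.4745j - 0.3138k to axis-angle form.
axis = (0.201, 0.8171, -0.5404), θ = 71°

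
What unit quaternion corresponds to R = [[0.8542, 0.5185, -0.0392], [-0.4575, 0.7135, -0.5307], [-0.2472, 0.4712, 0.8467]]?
0.9239 + 0.2711i + 0.0563j - 0.2641k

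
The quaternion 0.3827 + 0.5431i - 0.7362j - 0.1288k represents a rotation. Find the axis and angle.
axis = (0.5879, -0.7969, -0.1394), θ = 3π/4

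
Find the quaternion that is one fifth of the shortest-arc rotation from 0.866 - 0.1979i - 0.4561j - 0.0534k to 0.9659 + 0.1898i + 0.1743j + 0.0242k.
0.9316 - 0.1224i - 0.3401j - 0.039k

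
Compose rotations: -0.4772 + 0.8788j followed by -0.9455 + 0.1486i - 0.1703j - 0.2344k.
0.6009 + 0.1351i - 0.7496j + 0.2424k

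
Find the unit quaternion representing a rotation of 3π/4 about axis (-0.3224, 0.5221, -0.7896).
0.3827 - 0.2979i + 0.4824j - 0.7295k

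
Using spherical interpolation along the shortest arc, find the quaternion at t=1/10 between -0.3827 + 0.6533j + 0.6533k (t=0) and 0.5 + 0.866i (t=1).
-0.4388 - 0.1212i + 0.6296j + 0.6296k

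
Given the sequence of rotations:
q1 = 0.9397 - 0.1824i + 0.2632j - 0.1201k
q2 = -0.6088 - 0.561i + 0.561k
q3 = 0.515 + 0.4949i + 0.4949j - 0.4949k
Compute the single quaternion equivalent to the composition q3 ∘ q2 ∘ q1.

q2 · q1 = -0.607 - 0.5638i - 0.3299j + 0.4526k
q3 · q2 · q1 = 0.3537 - 0.53i - 0.4153j + 0.6493k
0.3537 - 0.53i - 0.4153j + 0.6493k


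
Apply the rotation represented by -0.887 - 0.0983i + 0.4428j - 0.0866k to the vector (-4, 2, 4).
(-5.927, 0.661, -0.661)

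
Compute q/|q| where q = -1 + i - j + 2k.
-0.378 + 0.378i - 0.378j + 0.7559k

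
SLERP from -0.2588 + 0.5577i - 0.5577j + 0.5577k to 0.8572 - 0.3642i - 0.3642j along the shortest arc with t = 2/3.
-0.8028 + 0.5404i + 0.0438j + 0.2483k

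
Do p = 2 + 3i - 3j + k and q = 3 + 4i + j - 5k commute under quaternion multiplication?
No: pq = 2 + 31i + 12j + 8k ≠ 2 + 3i - 26j - 22k = qp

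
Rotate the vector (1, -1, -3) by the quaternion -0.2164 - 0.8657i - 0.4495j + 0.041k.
(-0.574, 2.497, 2.106)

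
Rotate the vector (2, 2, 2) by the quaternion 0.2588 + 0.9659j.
(-0.732, 2, -2.732)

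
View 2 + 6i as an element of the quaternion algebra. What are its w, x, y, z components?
2 + 6i + 0j + 0k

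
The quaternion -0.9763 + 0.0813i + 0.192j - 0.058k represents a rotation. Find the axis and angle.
axis = (0.3757, 0.8872, -0.268), θ = 335°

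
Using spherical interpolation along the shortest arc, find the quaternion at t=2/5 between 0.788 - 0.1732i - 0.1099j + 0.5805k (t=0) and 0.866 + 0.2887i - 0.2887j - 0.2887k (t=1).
0.9426 + 0.0181i - 0.2104j + 0.2586k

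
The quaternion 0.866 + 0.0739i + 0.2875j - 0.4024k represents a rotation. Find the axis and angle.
axis = (0.1478, 0.575, -0.8047), θ = π/3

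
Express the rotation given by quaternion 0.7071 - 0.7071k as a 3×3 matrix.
[[0, 1, 0], [-1, 0, 0], [0, 0, 1]]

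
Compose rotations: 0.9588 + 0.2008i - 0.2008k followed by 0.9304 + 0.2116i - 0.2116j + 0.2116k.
0.8921 + 0.4322i - 0.1179j + 0.0585k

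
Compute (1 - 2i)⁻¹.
0.2 + 0.4i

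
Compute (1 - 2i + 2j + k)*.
1 + 2i - 2j - k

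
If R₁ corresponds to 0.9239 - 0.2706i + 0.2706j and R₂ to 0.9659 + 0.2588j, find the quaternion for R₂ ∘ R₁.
0.8224 - 0.2614i + 0.5005j + 0.07k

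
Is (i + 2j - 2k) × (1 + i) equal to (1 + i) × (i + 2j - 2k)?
No: pq = -1 + i - 4k ≠ -1 + i + 4j = qp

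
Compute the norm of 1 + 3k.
√10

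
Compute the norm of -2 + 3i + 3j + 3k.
√31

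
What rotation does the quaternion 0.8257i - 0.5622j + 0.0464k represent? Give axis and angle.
axis = (0.8257, -0.5622, 0.0464), θ = π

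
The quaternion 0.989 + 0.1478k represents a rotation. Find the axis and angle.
axis = (0, 0, 1), θ = 17°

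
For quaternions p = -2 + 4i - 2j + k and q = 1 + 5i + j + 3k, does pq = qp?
No: pq = -23 - 13i - 11j + 9k ≠ -23 + i + 3j - 19k = qp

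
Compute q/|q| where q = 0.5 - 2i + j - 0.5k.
0.2132 - 0.8528i + 0.4264j - 0.2132k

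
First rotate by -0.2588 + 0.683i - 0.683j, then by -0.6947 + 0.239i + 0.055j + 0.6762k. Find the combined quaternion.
0.0541 - 0.0745i + 0.9221j - 0.3758k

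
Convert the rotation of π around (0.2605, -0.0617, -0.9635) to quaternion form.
0.2605i - 0.0617j - 0.9635k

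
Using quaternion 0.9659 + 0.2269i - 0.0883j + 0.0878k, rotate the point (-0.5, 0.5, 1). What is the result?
(-0.72, -0.078, 0.988)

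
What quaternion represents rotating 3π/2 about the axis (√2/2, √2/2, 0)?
-0.7071 + 0.5i + 0.5j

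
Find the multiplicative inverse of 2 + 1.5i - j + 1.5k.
0.2105 - 0.1579i + 0.1053j - 0.1579k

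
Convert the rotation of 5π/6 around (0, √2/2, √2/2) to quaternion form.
0.2588 + 0.683j + 0.683k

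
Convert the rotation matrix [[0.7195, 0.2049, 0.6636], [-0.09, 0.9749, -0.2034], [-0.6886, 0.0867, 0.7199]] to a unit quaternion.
0.9239 + 0.0785i + 0.3659j - 0.0798k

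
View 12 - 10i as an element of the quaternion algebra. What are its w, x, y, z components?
12 - 10i + 0j + 0k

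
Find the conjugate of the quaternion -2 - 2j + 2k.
-2 + 2j - 2k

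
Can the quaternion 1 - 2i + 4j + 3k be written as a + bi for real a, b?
No. The quaternion 1 - 2i + 4j + 3k has j-coefficient y = 4 and k-coefficient z = 3, not both zero, so it does not lie in the complex subalgebra spanned by 1 and i.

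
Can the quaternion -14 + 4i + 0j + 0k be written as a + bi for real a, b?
Yes. The quaternion -14 + 4i has j- and k-coefficients y = z = 0, so it lies in the complex subalgebra spanned by 1 and i.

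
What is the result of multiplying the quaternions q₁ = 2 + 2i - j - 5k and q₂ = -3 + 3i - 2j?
-14 - 10i - 16j + 14k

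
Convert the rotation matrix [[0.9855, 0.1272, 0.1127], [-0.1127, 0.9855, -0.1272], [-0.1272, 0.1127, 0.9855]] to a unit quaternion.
0.9945 + 0.0603i + 0.0603j - 0.0603k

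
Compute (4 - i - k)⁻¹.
0.2222 + 0.0556i + 0.0556k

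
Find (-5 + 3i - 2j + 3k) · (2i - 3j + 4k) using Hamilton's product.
-24 - 9i + 9j - 25k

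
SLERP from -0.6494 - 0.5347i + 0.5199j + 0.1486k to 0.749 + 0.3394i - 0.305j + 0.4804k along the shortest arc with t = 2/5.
-0.7343 - 0.4853i + 0.4611j - 0.1124k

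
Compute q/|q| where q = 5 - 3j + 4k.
0.7071 - 0.4243j + 0.5657k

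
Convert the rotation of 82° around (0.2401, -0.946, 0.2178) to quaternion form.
0.7547 + 0.1575i - 0.6206j + 0.1429k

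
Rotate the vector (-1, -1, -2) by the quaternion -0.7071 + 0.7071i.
(-1, -2, 1)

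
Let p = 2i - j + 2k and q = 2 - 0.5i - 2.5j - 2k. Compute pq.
2.5 + 11i + j - 1.5k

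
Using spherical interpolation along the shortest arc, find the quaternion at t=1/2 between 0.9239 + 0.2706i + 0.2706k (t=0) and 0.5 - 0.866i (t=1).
0.9087 - 0.38i + 0.1727k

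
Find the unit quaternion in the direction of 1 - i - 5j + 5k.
0.1387 - 0.1387i - 0.6934j + 0.6934k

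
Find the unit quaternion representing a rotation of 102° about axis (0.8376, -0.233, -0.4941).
0.6293 + 0.6509i - 0.1811j - 0.384k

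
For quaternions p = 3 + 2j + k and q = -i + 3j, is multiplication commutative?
No: pq = -6 - 6i + 8j + 2k ≠ -6 + 10j - 2k = qp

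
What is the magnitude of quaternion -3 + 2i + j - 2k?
√18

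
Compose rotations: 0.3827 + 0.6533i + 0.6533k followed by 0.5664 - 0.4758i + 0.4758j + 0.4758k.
0.2168 + 0.4988i + 0.8038j + 0.2413k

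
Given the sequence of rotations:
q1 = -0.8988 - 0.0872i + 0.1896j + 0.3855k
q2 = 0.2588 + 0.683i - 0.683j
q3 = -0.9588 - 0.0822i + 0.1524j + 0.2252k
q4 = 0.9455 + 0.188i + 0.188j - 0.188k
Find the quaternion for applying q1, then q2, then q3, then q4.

q2 · q1 = -0.0436 - 0.8997i + 0.3997j + 0.1697k
q3 · q2 · q1 = -0.1313 + 0.8021i - 0.5785j - 0.0683k
q4 · q3 · q2 · q1 = -0.179 + 0.6121i - 0.7096j - 0.2994k
-0.179 + 0.6121i - 0.7096j - 0.2994k


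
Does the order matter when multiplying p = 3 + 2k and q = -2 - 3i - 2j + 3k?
Yes: pq = -12 - 5i - 12j + 5k ≠ -12 - 13i + 5k = qp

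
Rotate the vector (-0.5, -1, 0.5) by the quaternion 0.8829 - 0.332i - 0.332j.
(-0.903, -0.597, 0.573)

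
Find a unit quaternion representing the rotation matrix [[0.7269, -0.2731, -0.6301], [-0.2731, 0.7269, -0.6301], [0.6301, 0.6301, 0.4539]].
0.8526 + 0.3695i - 0.3695j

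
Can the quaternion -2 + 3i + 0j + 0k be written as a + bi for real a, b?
Yes. The quaternion -2 + 3i has j- and k-coefficients y = z = 0, so it lies in the complex subalgebra spanned by 1 and i.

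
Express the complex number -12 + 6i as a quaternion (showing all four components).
-12 + 6i + 0j + 0k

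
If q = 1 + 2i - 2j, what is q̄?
1 - 2i + 2j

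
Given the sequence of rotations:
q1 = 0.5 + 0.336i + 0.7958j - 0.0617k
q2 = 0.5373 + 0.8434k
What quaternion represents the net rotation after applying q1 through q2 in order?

q2 · q1 = 0.3207 - 0.4906i + 0.711j + 0.3885k
0.3207 - 0.4906i + 0.711j + 0.3885k


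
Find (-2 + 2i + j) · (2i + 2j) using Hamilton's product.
-6 - 4i - 4j + 2k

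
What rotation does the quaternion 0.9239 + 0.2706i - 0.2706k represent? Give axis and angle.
axis = (√2/2, 0, -√2/2), θ = π/4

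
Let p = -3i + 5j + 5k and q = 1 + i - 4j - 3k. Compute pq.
38 + 2i + j + 12k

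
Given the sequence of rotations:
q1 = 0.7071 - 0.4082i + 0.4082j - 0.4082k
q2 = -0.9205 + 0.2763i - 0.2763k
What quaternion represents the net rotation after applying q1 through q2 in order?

q2 · q1 = -0.6509 + 0.6839i - 0.1502j + 0.2932k
-0.6509 + 0.6839i - 0.1502j + 0.2932k


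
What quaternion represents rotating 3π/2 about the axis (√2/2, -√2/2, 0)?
-0.7071 + 0.5i - 0.5j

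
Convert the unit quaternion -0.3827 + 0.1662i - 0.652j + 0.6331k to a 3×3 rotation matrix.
[[-0.6518, 0.2678, 0.7095], [-0.7013, 0.1431, -0.6984], [-0.2886, -0.9528, 0.0945]]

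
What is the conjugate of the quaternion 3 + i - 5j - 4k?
3 - i + 5j + 4k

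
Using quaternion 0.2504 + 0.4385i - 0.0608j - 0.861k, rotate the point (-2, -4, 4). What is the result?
(-3.674, 3.978, 2.584)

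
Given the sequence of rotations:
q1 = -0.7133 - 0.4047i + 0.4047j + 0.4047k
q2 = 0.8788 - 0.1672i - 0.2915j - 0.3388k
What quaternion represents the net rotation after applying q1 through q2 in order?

q2 · q1 = -0.4394 - 0.2172i + 0.7684j + 0.4117k
-0.4394 - 0.2172i + 0.7684j + 0.4117k


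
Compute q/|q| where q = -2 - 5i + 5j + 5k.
-0.225 - 0.5625i + 0.5625j + 0.5625k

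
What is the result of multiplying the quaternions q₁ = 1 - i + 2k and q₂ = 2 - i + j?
1 - 5i - j + 3k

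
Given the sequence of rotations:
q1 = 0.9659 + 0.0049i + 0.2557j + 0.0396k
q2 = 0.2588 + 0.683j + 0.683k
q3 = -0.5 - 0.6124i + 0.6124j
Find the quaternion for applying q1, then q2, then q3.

q2 · q1 = 0.0483 - 0.1463i + 0.7292j + 0.6666k
q3 · q2 · q1 = -0.5603 + 0.4518i + 0.0732j - 0.6903k
-0.5603 + 0.4518i + 0.0732j - 0.6903k


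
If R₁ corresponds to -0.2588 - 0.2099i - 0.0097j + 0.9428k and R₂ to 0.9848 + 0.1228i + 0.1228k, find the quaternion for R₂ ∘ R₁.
-0.3449 - 0.2373i - 0.1511j + 0.8955k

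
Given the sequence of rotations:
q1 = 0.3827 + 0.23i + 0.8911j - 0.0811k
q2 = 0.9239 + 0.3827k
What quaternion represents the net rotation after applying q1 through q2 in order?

q2 · q1 = 0.3846 - 0.1285i + 0.9113j + 0.0715k
0.3846 - 0.1285i + 0.9113j + 0.0715k


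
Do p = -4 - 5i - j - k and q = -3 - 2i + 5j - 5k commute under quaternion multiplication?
No: pq = 2 + 33i - 40j - 4k ≠ 2 + 13i + 6j + 50k = qp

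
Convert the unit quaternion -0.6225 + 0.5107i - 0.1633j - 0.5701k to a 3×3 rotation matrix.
[[0.2966, -0.8766, -0.379], [0.543, -0.1717, 0.822], [-0.7856, -0.4496, 0.425]]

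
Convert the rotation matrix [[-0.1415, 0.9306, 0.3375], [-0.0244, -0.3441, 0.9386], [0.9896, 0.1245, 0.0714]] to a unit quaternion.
-0.3827 + 0.5318i + 0.426j + 0.6239k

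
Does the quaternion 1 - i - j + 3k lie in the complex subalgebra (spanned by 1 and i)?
No. The quaternion 1 - i - j + 3k has j-coefficient y = -1 and k-coefficient z = 3, not both zero, so it does not lie in the complex subalgebra spanned by 1 and i.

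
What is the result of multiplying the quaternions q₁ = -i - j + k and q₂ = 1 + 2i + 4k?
-2 - 5i + 5j + 3k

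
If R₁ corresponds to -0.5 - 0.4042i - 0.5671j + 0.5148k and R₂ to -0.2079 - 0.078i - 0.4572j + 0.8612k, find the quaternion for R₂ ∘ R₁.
-0.6302 + 0.3761i + 0.0386j - 0.6782k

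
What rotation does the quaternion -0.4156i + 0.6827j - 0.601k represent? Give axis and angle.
axis = (-0.4156, 0.6827, -0.601), θ = π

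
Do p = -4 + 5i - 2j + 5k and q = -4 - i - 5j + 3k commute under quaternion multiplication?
No: pq = -4 + 3i + 8j - 59k ≠ -4 - 35i + 48j - 5k = qp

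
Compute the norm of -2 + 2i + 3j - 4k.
√33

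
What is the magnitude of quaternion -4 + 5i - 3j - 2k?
√54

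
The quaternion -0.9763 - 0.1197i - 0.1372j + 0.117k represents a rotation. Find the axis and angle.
axis = (-0.5531, -0.6339, 0.5406), θ = 335°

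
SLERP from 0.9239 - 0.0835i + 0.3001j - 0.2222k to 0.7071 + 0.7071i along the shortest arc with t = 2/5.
0.9319 + 0.2658i + 0.1984j - 0.1469k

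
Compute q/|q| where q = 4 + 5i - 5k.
0.4924 + 0.6155i - 0.6155k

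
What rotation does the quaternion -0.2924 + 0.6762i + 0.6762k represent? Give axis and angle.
axis = (√2/2, 0, √2/2), θ = 214°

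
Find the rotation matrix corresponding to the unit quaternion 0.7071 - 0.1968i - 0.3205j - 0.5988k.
[[0.0774, 0.973, -0.2176], [-0.7207, 0.2054, 0.6621], [0.6889, 0.1055, 0.7171]]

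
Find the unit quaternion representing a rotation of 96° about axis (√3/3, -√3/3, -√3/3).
0.6691 + 0.4291i - 0.4291j - 0.4291k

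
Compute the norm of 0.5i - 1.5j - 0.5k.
1.658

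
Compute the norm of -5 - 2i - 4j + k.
√46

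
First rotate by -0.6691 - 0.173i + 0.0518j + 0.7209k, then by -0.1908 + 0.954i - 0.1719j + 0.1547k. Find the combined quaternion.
0.1901 - 0.7372i - 0.6094j - 0.2214k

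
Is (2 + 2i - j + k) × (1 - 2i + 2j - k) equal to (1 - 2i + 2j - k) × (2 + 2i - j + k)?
No: pq = 9 - 3i + 3j + k ≠ 9 - i + 3j - 3k = qp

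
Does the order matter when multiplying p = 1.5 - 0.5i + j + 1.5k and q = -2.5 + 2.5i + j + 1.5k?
Yes: pq = -5.75 + 5i + 3.5j - 4.5k ≠ -5.75 + 5i - 5.5j + 1.5k = qp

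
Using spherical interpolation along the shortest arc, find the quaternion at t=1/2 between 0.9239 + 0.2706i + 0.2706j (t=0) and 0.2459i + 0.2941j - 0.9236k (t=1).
0.6102 + 0.3411i + 0.373j - 0.61k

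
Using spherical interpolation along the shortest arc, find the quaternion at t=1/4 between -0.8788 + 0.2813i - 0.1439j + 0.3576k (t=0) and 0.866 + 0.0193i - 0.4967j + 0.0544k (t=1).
-0.9383 + 0.2173i + 0.0253j + 0.2678k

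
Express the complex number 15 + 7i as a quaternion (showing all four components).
15 + 7i + 0j + 0k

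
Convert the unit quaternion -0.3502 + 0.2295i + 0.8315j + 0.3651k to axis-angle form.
axis = (0.245, 0.8877, 0.3898), θ = 221°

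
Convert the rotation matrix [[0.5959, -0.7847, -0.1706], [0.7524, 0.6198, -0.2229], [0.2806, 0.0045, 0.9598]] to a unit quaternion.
0.891 + 0.0638i - 0.1266j + 0.4313k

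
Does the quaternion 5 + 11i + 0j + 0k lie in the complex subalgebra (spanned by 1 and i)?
Yes. The quaternion 5 + 11i has j- and k-coefficients y = z = 0, so it lies in the complex subalgebra spanned by 1 and i.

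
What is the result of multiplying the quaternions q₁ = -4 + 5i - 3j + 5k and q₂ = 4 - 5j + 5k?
-56 + 30i - 17j - 25k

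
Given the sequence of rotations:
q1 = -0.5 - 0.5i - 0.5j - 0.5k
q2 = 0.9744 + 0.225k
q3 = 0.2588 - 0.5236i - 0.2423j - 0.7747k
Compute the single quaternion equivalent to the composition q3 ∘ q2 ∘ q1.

q2 · q1 = -0.3747 - 0.3747i - 0.5997j - 0.5997k
q3 · q2 · q1 = -0.9031 - 0.2201i - 0.0881j + 0.3583k
-0.9031 - 0.2201i - 0.0881j + 0.3583k


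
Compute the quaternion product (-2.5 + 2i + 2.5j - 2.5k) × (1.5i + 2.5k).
3.25 + 2.5i - 8.75j - 10k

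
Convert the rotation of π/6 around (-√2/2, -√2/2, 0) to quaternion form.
0.9659 - 0.183i - 0.183j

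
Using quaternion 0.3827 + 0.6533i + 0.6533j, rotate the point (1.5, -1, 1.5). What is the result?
(0.116, 0.384, -2.311)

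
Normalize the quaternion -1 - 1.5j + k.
-0.4851 - 0.7276j + 0.4851k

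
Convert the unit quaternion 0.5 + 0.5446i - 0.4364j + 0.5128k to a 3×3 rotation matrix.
[[0.0932, -0.9881, 0.1221], [0.0375, -0.1191, -0.9922], [0.9949, 0.097, 0.0259]]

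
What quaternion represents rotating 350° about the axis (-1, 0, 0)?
-0.9962 - 0.0872i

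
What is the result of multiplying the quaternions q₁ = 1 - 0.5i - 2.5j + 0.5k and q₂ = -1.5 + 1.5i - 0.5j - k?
-1.5 + 5i + 3.5j + 2.25k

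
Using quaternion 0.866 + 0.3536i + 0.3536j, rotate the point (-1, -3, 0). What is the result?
(-1.5, -2.5, -1.225)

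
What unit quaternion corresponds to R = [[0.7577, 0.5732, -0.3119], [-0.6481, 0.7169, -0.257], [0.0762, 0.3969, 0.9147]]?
0.9205 + 0.1776i - 0.1054j - 0.3317k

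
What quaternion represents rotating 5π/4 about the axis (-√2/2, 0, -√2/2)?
-0.3827 - 0.6533i - 0.6533k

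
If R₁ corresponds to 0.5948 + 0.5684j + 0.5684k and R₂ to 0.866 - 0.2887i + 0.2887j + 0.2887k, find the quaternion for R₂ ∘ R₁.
0.1869 - 0.1717i + 0.8281j + 0.4999k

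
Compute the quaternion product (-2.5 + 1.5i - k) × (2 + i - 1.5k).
-8 + 0.5i + 1.25j + 1.75k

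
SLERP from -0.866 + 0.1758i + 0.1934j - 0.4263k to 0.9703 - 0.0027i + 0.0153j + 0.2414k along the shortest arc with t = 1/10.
-0.8814 + 0.1591i + 0.1732j - 0.4098k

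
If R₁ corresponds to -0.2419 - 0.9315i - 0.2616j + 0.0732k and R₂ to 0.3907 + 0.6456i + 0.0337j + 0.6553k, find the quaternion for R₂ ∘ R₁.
0.4677 - 0.3462i - 0.768j - 0.2674k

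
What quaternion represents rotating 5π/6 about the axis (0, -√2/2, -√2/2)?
0.2588 - 0.683j - 0.683k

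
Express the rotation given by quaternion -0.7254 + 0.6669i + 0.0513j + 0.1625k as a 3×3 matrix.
[[0.9419, 0.3042, 0.1423], [-0.1673, 0.0577, 0.9842], [0.2912, -0.9509, 0.1052]]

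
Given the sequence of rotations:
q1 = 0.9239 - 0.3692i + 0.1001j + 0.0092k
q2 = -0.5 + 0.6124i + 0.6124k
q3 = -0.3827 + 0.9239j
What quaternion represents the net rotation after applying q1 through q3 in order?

q2 · q1 = -0.2415 + 0.6891i - 0.2818j + 0.6225k
q3 · q2 · q1 = 0.3528 + 0.3114i - 0.1153j - 0.8749k
0.3528 + 0.3114i - 0.1153j - 0.8749k


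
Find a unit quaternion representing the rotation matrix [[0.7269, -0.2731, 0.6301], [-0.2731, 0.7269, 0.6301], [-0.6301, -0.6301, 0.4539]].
0.8526 - 0.3695i + 0.3695j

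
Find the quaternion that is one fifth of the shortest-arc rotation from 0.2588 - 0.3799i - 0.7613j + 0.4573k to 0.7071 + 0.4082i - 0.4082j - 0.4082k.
0.4375 - 0.2328i - 0.8137j + 0.3038k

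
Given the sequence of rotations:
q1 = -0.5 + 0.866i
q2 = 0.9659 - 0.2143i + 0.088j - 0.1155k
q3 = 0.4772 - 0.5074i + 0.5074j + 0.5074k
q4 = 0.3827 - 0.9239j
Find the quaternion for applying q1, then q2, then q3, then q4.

q2 · q1 = -0.2974 + 0.9436i - 0.144j - 0.0185k
q3 · q2 · q1 = 0.4193 + 0.6649i + 0.2498j - 0.5654k
q4 · q3 · q2 · q1 = 0.3913 + 0.7768i - 0.2918j + 0.3979k
0.3913 + 0.7768i - 0.2918j + 0.3979k


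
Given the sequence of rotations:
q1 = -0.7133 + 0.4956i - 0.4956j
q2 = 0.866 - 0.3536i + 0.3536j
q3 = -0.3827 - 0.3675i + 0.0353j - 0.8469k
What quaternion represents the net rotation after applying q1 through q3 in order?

q2 · q1 = -0.2672 + 0.6814i - 0.6814j
q3 · q2 · q1 = 0.3767 - 0.7397i - 0.3257j + 0.4527k
0.3767 - 0.7397i - 0.3257j + 0.4527k


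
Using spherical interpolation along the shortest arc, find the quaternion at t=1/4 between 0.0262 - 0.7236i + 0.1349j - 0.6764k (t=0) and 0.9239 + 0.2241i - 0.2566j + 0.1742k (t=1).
-0.2805 - 0.6917i + 0.1994j - 0.635k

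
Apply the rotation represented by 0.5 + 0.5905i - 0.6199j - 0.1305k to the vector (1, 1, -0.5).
(-0.017, -0.38, 1.451)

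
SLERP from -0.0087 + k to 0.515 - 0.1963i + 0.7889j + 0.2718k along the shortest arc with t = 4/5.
0.4586 - 0.1757i + 0.7061j + 0.5101k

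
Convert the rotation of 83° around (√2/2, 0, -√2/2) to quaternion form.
0.749 + 0.4685i - 0.4685k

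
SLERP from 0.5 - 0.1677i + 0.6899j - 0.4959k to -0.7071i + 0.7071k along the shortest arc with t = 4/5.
0.1358 + 0.5919i + 0.1873j - 0.7721k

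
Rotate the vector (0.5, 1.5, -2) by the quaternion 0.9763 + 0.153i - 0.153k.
(1.018, 1.808, -1.482)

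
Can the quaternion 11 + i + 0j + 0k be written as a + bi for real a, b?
Yes. The quaternion 11 + i has j- and k-coefficients y = z = 0, so it lies in the complex subalgebra spanned by 1 and i.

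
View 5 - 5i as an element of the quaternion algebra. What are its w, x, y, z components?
5 - 5i + 0j + 0k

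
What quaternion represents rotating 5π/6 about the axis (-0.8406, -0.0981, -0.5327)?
0.2588 - 0.812i - 0.0948j - 0.5145k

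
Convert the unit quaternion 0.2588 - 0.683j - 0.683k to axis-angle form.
axis = (0, -√2/2, -√2/2), θ = 5π/6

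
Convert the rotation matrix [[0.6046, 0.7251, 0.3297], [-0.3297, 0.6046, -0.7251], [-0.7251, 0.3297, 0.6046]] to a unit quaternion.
0.8387 + 0.3144i + 0.3144j - 0.3144k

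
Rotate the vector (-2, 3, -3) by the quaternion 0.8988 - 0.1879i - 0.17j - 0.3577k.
(1.262, 1.801, -4.143)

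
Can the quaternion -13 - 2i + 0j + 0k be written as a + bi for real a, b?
Yes. The quaternion -13 - 2i has j- and k-coefficients y = z = 0, so it lies in the complex subalgebra spanned by 1 and i.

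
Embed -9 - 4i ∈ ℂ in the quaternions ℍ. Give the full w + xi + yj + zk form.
-9 - 4i + 0j + 0k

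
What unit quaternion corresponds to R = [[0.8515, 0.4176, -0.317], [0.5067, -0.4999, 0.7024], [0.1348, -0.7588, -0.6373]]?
-0.4226 + 0.8644i + 0.2673j - 0.0527k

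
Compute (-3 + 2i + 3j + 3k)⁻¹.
-0.0968 - 0.0645i - 0.0968j - 0.0968k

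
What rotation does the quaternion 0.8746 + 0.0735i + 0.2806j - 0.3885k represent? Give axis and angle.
axis = (0.1516, 0.5787, -0.8013), θ = 58°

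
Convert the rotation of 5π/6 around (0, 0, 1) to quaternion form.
0.2588 + 0.9659k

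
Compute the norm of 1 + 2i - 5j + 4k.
√46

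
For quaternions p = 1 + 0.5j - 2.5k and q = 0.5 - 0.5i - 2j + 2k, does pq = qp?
No: pq = 6.5 - 4.5i - 0.5j + k ≠ 6.5 + 3.5i - 3j + 0.5k = qp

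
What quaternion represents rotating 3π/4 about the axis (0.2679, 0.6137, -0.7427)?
0.3827 + 0.2475i + 0.567j - 0.6862k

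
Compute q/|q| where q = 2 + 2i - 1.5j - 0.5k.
0.6172 + 0.6172i - 0.4629j - 0.1543k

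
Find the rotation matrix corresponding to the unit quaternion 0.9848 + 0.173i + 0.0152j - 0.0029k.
[[0.9995, 0.011, 0.0289], [-0.0005, 0.9401, -0.3408], [-0.0309, 0.3407, 0.9397]]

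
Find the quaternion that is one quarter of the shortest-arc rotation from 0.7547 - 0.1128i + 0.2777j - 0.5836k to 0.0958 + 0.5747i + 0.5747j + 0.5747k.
0.6312 - 0.2995i + 0.0444j - 0.7141k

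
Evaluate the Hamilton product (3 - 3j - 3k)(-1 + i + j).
6i + 3j + 6k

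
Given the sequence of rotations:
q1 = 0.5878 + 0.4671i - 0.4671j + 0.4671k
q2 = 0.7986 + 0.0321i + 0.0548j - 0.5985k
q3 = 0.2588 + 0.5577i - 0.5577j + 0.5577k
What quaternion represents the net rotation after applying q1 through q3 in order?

q2 · q1 = 0.7596 + 0.1379i - 0.6354j - 0.0194k
q3 · q2 · q1 = -0.2239 + 0.8245i - 0.5003j + 0.1412k
-0.2239 + 0.8245i - 0.5003j + 0.1412k


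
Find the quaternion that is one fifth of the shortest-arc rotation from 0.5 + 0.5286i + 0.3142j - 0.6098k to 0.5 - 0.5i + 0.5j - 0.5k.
0.5556 + 0.3349i + 0.3948j - 0.6507k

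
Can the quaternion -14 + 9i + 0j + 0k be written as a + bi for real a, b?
Yes. The quaternion -14 + 9i has j- and k-coefficients y = z = 0, so it lies in the complex subalgebra spanned by 1 and i.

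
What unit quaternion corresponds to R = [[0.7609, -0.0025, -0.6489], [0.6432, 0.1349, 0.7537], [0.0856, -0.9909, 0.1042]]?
0.7071 - 0.6168i - 0.2597j + 0.2283k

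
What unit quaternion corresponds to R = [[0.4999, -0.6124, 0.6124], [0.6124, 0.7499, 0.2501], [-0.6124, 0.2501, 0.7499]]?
0.866 + 0.3536j + 0.3536k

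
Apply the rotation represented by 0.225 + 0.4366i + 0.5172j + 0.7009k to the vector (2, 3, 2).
(1.063, 1.5, 3.691)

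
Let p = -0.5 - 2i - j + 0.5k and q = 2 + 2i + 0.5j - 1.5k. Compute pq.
4.25 - 3.75i - 4.25j + 2.75k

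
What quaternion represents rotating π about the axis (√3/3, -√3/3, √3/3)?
0.5774i - 0.5774j + 0.5774k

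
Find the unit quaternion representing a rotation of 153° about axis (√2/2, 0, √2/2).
0.2334 + 0.6876i + 0.6876k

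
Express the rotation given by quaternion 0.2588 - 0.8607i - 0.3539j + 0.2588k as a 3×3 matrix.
[[0.6156, 0.4752, -0.6287], [0.7432, -0.6156, 0.2623], [-0.2623, -0.6287, -0.7321]]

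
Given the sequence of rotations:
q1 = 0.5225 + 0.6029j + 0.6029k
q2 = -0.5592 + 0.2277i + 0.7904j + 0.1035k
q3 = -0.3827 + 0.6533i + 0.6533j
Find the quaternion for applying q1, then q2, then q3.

q2 · q1 = -0.8311 + 0.5331i - 0.0614j - 0.1458k
q3 · q2 · q1 = 0.0099 - 0.8422i - 0.4242j - 0.3326k
0.0099 - 0.8422i - 0.4242j - 0.3326k


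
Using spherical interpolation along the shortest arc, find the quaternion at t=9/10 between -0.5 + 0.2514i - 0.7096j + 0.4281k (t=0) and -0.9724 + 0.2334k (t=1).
-0.9599 + 0.0293i - 0.0826j + 0.2663k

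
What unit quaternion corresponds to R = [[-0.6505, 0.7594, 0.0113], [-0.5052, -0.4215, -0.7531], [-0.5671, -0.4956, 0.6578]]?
-0.3827 - 0.1682i - 0.3779j + 0.8261k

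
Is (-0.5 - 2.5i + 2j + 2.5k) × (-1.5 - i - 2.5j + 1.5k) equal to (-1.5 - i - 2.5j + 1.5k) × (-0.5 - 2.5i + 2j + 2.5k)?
No: pq = -0.5 + 13.5i - 0.5j + 3.75k ≠ -0.5 - 5i - 3j - 12.75k = qp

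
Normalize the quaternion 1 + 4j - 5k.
0.1543 + 0.6172j - 0.7715k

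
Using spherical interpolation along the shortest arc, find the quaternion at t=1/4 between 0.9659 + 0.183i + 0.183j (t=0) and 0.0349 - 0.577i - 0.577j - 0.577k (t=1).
0.8365 + 0.3608i + 0.3608j + 0.2k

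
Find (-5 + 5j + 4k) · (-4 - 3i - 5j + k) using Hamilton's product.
41 + 40i - 7j - 6k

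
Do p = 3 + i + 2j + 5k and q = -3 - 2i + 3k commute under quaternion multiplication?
No: pq = -22 - 3i - 19j - 2k ≠ -22 - 15i + 7j - 10k = qp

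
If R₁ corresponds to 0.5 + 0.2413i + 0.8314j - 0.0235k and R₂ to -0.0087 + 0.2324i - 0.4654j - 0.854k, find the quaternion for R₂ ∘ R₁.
0.3064 + 0.8351i - 0.4405j - 0.1213k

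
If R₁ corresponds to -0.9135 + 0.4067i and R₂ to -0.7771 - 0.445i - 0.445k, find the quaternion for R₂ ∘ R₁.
0.8909 + 0.0905i - 0.181j + 0.4065k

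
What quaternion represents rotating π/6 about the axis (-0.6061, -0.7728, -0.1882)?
0.9659 - 0.1569i - 0.2j - 0.0487k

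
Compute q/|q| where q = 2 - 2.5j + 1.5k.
0.5657 - 0.7071j + 0.4243k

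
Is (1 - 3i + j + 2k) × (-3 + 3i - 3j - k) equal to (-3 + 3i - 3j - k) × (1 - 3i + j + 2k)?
No: pq = 11 + 17i - 3j - k ≠ 11 + 7i - 9j - 13k = qp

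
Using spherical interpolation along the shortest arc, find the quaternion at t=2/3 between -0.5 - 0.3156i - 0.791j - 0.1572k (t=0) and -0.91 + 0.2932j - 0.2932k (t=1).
-0.9372 - 0.1374i - 0.1126j - 0.3003k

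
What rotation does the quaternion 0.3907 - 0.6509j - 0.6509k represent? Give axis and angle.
axis = (0, -√2/2, -√2/2), θ = 134°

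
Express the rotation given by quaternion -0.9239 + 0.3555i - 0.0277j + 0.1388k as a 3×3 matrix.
[[0.9599, 0.2368, 0.1499], [-0.2762, 0.7087, 0.6492], [0.0475, -0.6646, 0.7457]]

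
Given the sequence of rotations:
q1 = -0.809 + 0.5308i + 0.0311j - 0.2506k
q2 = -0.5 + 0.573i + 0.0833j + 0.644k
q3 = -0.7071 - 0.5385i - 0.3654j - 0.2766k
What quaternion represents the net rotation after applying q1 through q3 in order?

q2 · q1 = 0.2591 - 0.7699i + 0.4025j - 0.4221k
q3 · q2 · q1 = -0.5675 + 0.6704i - 0.3936j - 0.2713k
-0.5675 + 0.6704i - 0.3936j - 0.2713k


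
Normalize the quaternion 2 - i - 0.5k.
0.8729 - 0.4364i - 0.2182k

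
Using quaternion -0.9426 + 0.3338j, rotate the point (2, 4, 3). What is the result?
(-0.334, 4, 3.59)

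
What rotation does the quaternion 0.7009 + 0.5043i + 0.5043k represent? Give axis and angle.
axis = (√2/2, 0, √2/2), θ = 91°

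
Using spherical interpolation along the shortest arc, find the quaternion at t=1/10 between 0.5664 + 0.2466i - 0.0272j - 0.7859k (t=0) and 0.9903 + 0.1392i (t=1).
0.6397 + 0.2446i - 0.0252j - 0.7282k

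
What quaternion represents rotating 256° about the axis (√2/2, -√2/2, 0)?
-0.6157 + 0.5572i - 0.5572j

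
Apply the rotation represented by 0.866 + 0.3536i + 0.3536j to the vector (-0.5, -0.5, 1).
(0.112, -1.112, 0.5)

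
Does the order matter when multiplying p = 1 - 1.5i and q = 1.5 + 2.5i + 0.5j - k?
Yes: pq = 5.25 + 0.25i - j - 1.75k ≠ 5.25 + 0.25i + 2j - 0.25k = qp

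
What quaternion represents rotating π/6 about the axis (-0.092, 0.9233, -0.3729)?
0.9659 - 0.0238i + 0.239j - 0.0965k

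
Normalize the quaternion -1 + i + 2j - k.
-0.378 + 0.378i + 0.7559j - 0.378k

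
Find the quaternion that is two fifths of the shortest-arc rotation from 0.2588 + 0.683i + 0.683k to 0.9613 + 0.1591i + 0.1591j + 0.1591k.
0.6346 + 0.5438i + 0.0757j + 0.5438k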